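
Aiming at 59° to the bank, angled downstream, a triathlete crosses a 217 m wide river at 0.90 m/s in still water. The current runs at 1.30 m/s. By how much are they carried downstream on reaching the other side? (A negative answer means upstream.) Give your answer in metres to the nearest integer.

Perpendicular speed = 0.771 m/s; crossing time = 217 / 0.771 = 281.288 s.
Net downstream speed = 1.764 m/s.
Drift = 1.764 × 281.288 = 496.062 m (downstream).

496 m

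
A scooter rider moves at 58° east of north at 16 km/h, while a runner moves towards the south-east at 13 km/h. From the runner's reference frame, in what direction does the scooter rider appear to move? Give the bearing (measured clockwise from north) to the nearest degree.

014°

Taking east as x and north as y: scooter rider velocity = (13.569, 8.479) km/h; runner velocity = (9.192, -9.192) km/h.
Velocity of scooter rider relative to runner = (13.569, 8.479) − (9.192, -9.192) = (4.376, 17.671) km/h.
Bearing = atan2(4.38, 17.67) = 13.91° clockwise from north.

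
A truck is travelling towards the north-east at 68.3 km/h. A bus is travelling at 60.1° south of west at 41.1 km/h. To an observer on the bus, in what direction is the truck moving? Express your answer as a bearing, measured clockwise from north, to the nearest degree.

Taking east as x and north as y: truck velocity = (48.295, 48.295) km/h; bus velocity = (-20.488, -35.629) km/h.
Velocity of truck relative to bus = (48.295, 48.295) − (-20.488, -35.629) = (68.783, 83.925) km/h.
Bearing = atan2(68.78, 83.92) = 39.34° clockwise from north.

039°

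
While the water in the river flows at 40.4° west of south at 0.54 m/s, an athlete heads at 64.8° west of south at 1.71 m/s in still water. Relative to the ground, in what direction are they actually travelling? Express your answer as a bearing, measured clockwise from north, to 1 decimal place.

Taking east as x and north as y: velocity relative to the water = (-1.547, -0.728) m/s; the water relative to ground = (-0.350, -0.411) m/s.
Velocity relative to ground = (-1.547, -0.728) + (-0.350, -0.411) = (-1.897, -1.139) m/s.
Bearing = atan2(-1.90, -1.14) = 239.01° clockwise from north.

239.0°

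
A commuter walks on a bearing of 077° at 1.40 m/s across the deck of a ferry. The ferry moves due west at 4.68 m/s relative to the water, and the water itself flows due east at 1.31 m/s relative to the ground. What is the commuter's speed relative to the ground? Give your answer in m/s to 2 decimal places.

2.03 m/s

In east/north components (m/s): commuter relative to ferry = (1.364, 0.315); ferry relative to water = (-4.680, 0.000); water relative to ground = (1.310, 0.000).
Sum = (-2.006, 0.315) m/s.
Speed = |(-2.006, 0.315)| = 2.030 m/s.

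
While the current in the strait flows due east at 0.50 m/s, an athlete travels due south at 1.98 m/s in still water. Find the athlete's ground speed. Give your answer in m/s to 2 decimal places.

2.04 m/s

Taking east as x and north as y: velocity relative to the water = (0.000, -1.980) m/s; the water relative to ground = (0.500, 0.000) m/s.
Velocity relative to ground = (0.000, -1.980) + (0.500, 0.000) = (0.500, -1.980) m/s.
Speed = |(0.500, -1.980)| = 2.042 m/s.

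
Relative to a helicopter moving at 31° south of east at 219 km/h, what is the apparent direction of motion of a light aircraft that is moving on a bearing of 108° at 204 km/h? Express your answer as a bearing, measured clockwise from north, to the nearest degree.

007°

Taking east as x and north as y: light aircraft velocity = (194.016, -63.039) km/h; helicopter velocity = (187.720, -112.793) km/h.
Velocity of light aircraft relative to helicopter = (194.016, -63.039) − (187.720, -112.793) = (6.296, 49.754) km/h.
Bearing = atan2(6.30, 49.75) = 7.21° clockwise from north.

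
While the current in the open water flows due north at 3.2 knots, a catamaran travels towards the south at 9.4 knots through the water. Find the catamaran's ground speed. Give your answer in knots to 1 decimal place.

Taking east as x and north as y: velocity relative to the water = (0.000, -9.400) knots; the water relative to ground = (0.000, 3.200) knots.
Velocity relative to ground = (0.000, -9.400) + (0.000, 3.200) = (0.000, -6.200) knots.
Speed = |(0.000, -6.200)| = 6.200 knots.

6.2 knots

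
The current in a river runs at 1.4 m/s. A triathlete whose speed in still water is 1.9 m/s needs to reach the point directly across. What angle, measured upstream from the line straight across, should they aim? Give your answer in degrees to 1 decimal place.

47.5°

To cancel the current, the upstream component of the triathlete's velocity must equal the flow: 1.9 sin θ = 1.4.
sin θ = 1.4 / 1.9 = 0.7368.
θ = arcsin(0.7368) = 47.463°.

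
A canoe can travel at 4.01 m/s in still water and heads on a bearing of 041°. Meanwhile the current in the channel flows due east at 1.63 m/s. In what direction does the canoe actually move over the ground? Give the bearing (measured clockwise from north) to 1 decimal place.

Taking east as x and north as y: velocity relative to the water = (2.631, 3.026) m/s; the water relative to ground = (1.630, 0.000) m/s.
Velocity relative to ground = (2.631, 3.026) + (1.630, 0.000) = (4.261, 3.026) m/s.
Bearing = atan2(4.26, 3.03) = 54.61° clockwise from north.

054.6°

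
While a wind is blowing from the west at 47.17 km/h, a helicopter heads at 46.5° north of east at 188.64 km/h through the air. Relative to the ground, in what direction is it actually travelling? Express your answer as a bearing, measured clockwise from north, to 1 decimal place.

Taking east as x and north as y: velocity relative to the air = (129.851, 136.835) km/h; the air relative to ground = (47.170, 0.000) km/h.
Velocity relative to ground = (129.851, 136.835) + (47.170, 0.000) = (177.021, 136.835) km/h.
Bearing = atan2(177.02, 136.83) = 52.30° clockwise from north.

052.3°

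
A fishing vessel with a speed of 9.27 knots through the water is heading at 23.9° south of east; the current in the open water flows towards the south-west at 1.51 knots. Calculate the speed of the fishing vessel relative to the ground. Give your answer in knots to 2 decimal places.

8.84 knots

Taking east as x and north as y: velocity relative to the water = (8.475, -3.756) knots; the water relative to ground = (-1.068, -1.068) knots.
Velocity relative to ground = (8.475, -3.756) + (-1.068, -1.068) = (7.407, -4.823) knots.
Speed = |(7.407, -4.823)| = 8.839 knots.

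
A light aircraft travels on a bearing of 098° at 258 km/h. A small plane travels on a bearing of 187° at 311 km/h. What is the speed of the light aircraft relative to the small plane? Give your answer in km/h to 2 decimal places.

400.60 km/h

Taking east as x and north as y: light aircraft velocity = (255.489, -35.907) km/h; small plane velocity = (-37.901, -308.682) km/h.
Velocity of light aircraft relative to small plane = (255.489, -35.907) − (-37.901, -308.682) = (293.391, 272.775) km/h.
Magnitude = |(293.391, 272.775)| = 400.605 km/h.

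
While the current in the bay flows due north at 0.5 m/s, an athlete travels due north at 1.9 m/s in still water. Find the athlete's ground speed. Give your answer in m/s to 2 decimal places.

Taking east as x and north as y: velocity relative to the water = (0.000, 1.900) m/s; the water relative to ground = (0.000, 0.500) m/s.
Velocity relative to ground = (0.000, 1.900) + (0.000, 0.500) = (0.000, 2.400) m/s.
Speed = |(0.000, 2.400)| = 2.400 m/s.

2.40 m/s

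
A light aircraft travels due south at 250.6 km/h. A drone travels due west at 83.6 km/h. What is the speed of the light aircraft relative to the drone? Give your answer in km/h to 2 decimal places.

264.18 km/h

Taking east as x and north as y: light aircraft velocity = (0.000, -250.600) km/h; drone velocity = (-83.600, 0.000) km/h.
Velocity of light aircraft relative to drone = (0.000, -250.600) − (-83.600, 0.000) = (83.600, -250.600) km/h.
Magnitude = |(83.600, -250.600)| = 264.177 km/h.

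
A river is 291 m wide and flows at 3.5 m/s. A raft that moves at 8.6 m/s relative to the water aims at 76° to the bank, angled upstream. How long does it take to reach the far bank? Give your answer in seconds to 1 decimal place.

34.9 s

The component of the raft's velocity perpendicular to the bank is 8.6 × sin 76° = 8.345 m/s.
Only the cross-stream component determines the crossing time; the current contributes nothing perpendicular to the bank.
Time = 291 / 8.345 = 34.873 s.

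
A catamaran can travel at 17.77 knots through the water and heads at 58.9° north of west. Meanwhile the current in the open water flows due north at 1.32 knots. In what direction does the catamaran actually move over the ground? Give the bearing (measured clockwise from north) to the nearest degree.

331°

Taking east as x and north as y: velocity relative to the water = (-9.179, 15.216) knots; the water relative to ground = (0.000, 1.320) knots.
Velocity relative to ground = (-9.179, 15.216) + (0.000, 1.320) = (-9.179, 16.536) knots.
Bearing = atan2(-9.18, 16.54) = 330.97° clockwise from north.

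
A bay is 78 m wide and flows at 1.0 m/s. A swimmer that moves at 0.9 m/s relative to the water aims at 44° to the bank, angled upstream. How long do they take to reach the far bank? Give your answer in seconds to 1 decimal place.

124.8 s

The component of the swimmer's velocity perpendicular to the bank is 0.9 × sin 44° = 0.625 m/s.
The current is parallel to the bank, so it does not affect the crossing time.
Time = 78 / 0.625 = 124.762 s.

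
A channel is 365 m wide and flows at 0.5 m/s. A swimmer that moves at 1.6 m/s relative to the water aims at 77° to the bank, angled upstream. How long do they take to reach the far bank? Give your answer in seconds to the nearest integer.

The component of the swimmer's velocity perpendicular to the bank is 1.6 × sin 77° = 1.559 m/s.
The current is parallel to the bank, so it does not affect the crossing time.
Time = 365 / 1.559 = 234.126 s.

234 s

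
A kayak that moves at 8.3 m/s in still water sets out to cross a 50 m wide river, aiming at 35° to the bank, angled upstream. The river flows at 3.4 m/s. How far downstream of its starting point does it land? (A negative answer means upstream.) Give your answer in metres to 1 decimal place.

-35.7 m

Perpendicular speed = 4.761 m/s; crossing time = 50 / 4.761 = 10.503 s.
Net downstream speed = -3.399 m/s.
Drift = -3.399 × 10.503 = -35.698 m (upstream).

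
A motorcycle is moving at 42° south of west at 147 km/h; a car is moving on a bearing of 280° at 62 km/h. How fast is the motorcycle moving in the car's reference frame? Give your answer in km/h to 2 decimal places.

Taking east as x and north as y: motorcycle velocity = (-109.242, -98.362) km/h; car velocity = (-61.058, 10.766) km/h.
Velocity of motorcycle relative to car = (-109.242, -98.362) − (-61.058, 10.766) = (-48.184, -109.128) km/h.
Magnitude = |(-48.184, -109.128)| = 119.293 km/h.

119.29 km/h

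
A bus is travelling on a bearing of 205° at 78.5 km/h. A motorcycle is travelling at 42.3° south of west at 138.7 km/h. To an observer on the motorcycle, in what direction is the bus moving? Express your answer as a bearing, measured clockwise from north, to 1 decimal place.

072.3°

Taking east as x and north as y: bus velocity = (-33.176, -71.145) km/h; motorcycle velocity = (-102.587, -93.347) km/h.
Velocity of bus relative to motorcycle = (-33.176, -71.145) − (-102.587, -93.347) = (69.411, 22.202) km/h.
Bearing = atan2(69.41, 22.20) = 72.26° clockwise from north.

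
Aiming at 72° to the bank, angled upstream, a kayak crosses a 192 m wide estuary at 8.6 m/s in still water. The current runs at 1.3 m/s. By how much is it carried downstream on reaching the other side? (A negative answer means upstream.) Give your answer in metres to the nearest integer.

Perpendicular speed = 8.179 m/s; crossing time = 192 / 8.179 = 23.475 s.
Net downstream speed = -1.358 m/s.
Drift = -1.358 × 23.475 = -31.868 m (upstream).

-32 m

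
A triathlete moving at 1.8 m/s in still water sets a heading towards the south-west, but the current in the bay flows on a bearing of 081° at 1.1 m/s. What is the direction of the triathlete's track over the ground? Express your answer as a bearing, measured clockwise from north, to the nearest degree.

Taking east as x and north as y: velocity relative to the water = (-1.273, -1.273) m/s; the water relative to ground = (1.086, 0.172) m/s.
Velocity relative to ground = (-1.273, -1.273) + (1.086, 0.172) = (-0.186, -1.101) m/s.
Bearing = atan2(-0.19, -1.10) = 189.61° clockwise from north.

190°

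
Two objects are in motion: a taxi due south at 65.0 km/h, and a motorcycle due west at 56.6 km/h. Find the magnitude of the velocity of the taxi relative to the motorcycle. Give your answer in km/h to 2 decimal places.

Taking east as x and north as y: taxi velocity = (0.000, -65.000) km/h; motorcycle velocity = (-56.600, 0.000) km/h.
Velocity of taxi relative to motorcycle = (0.000, -65.000) − (-56.600, 0.000) = (56.600, -65.000) km/h.
Magnitude = |(56.600, -65.000)| = 86.189 km/h.

86.19 km/h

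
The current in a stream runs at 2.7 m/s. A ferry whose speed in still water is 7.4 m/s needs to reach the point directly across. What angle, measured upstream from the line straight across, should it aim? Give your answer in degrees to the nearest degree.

To cancel the current, the upstream component of the ferry's velocity must equal the flow: 7.4 sin θ = 2.7.
sin θ = 2.7 / 7.4 = 0.3649.
θ = arcsin(0.3649) = 21.399°.

21°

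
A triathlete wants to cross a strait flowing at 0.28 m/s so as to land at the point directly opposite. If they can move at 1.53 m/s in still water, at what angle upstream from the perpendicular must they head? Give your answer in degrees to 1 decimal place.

10.5°

To cancel the current, the upstream component of the triathlete's velocity must equal the flow: 1.53 sin θ = 0.28.
sin θ = 0.28 / 1.53 = 0.1830.
θ = arcsin(0.1830) = 10.545°.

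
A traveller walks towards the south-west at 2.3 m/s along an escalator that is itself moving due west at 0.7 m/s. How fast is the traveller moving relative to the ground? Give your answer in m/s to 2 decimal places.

Taking east as x and north as y: escalator velocity = (-0.700, 0.000) m/s; traveller velocity relative to escalator = (-1.626, -1.626) m/s.
Velocity relative to ground = (-0.700, 0.000) + (-1.626, -1.626) = (-2.326, -1.626) m/s.
Speed = |(-2.326, -1.626)| = 2.838 m/s.

2.84 m/s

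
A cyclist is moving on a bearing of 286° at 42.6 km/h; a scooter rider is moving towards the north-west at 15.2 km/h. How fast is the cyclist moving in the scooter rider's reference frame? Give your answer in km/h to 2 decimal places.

Taking east as x and north as y: cyclist velocity = (-40.950, 11.742) km/h; scooter rider velocity = (-10.748, 10.748) km/h.
Velocity of cyclist relative to scooter rider = (-40.950, 11.742) − (-10.748, 10.748) = (-30.202, 0.994) km/h.
Magnitude = |(-30.202, 0.994)| = 30.218 km/h.

30.22 km/h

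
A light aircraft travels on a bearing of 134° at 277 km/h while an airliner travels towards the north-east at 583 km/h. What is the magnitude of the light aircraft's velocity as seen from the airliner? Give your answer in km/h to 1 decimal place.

Taking east as x and north as y: light aircraft velocity = (199.257, -192.420) km/h; airliner velocity = (412.243, 412.243) km/h.
Velocity of light aircraft relative to airliner = (199.257, -192.420) − (412.243, 412.243) = (-212.986, -604.664) km/h.
Magnitude = |(-212.986, -604.664)| = 641.078 km/h.

641.1 km/h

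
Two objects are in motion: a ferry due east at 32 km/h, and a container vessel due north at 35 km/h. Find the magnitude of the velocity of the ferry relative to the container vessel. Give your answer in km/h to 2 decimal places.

47.42 km/h

Taking east as x and north as y: ferry velocity = (32.000, 0.000) km/h; container vessel velocity = (0.000, 35.000) km/h.
Velocity of ferry relative to container vessel = (32.000, 0.000) − (0.000, 35.000) = (32.000, -35.000) km/h.
Magnitude = |(32.000, -35.000)| = 47.424 km/h.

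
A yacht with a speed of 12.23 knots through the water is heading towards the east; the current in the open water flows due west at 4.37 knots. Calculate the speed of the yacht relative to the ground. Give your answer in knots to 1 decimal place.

Taking east as x and north as y: velocity relative to the water = (12.230, 0.000) knots; the water relative to ground = (-4.370, 0.000) knots.
Velocity relative to ground = (12.230, 0.000) + (-4.370, 0.000) = (7.860, 0.000) knots.
Speed = |(7.860, 0.000)| = 7.860 knots.

7.9 knots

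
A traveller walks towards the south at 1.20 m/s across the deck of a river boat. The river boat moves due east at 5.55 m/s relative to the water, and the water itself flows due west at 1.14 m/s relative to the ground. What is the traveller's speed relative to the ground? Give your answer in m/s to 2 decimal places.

In east/north components (m/s): traveller relative to river boat = (0.000, -1.200); river boat relative to water = (5.550, 0.000); water relative to ground = (-1.140, 0.000).
Sum = (4.410, -1.200) m/s.
Speed = |(4.410, -1.200)| = 4.570 m/s.

4.57 m/s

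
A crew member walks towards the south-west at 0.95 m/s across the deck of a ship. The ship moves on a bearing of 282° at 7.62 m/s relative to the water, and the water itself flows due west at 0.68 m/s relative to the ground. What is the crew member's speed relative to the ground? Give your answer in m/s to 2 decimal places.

8.85 m/s

In east/north components (m/s): crew member relative to ship = (-0.672, -0.672); ship relative to water = (-7.453, 1.584); water relative to ground = (-0.680, 0.000).
Sum = (-8.805, 0.913) m/s.
Speed = |(-8.805, 0.913)| = 8.852 m/s.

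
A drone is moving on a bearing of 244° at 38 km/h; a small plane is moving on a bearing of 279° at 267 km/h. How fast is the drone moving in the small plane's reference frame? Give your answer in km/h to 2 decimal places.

Taking east as x and north as y: drone velocity = (-34.154, -16.658) km/h; small plane velocity = (-263.713, 41.768) km/h.
Velocity of drone relative to small plane = (-34.154, -16.658) − (-263.713, 41.768) = (229.559, -58.426) km/h.
Magnitude = |(229.559, -58.426)| = 236.877 km/h.

236.88 km/h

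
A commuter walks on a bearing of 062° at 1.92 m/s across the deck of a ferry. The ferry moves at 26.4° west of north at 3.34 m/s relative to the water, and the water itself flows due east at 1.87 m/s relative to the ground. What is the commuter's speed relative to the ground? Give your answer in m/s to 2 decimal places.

4.41 m/s

In east/north components (m/s): commuter relative to ferry = (1.695, 0.901); ferry relative to water = (-1.485, 2.992); water relative to ground = (1.870, 0.000).
Sum = (2.080, 3.893) m/s.
Speed = |(2.080, 3.893)| = 4.414 m/s.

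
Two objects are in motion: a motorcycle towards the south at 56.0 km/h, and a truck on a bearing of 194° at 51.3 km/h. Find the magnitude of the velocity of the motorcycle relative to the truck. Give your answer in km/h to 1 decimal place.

Taking east as x and north as y: motorcycle velocity = (0.000, -56.000) km/h; truck velocity = (-12.411, -49.776) km/h.
Velocity of motorcycle relative to truck = (0.000, -56.000) − (-12.411, -49.776) = (12.411, -6.224) km/h.
Magnitude = |(12.411, -6.224)| = 13.884 km/h.

13.9 km/h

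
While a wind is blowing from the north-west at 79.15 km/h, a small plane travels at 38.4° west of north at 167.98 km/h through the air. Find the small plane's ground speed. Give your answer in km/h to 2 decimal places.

Taking east as x and north as y: velocity relative to the air = (-104.340, 131.645) km/h; the air relative to ground = (55.968, -55.968) km/h.
Velocity relative to ground = (-104.340, 131.645) + (55.968, -55.968) = (-48.373, 75.677) km/h.
Speed = |(-48.373, 75.677)| = 89.816 km/h.

89.82 km/h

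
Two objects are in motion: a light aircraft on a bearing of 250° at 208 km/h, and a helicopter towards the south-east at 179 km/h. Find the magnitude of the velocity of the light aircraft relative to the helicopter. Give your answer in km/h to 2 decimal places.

326.76 km/h

Taking east as x and north as y: light aircraft velocity = (-195.456, -71.140) km/h; helicopter velocity = (126.572, -126.572) km/h.
Velocity of light aircraft relative to helicopter = (-195.456, -71.140) − (126.572, -126.572) = (-322.028, 55.432) km/h.
Magnitude = |(-322.028, 55.432)| = 326.764 km/h.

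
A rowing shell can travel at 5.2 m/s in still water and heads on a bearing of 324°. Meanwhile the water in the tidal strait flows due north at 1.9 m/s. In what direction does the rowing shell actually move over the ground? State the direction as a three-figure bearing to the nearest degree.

333°

Taking east as x and north as y: velocity relative to the water = (-3.056, 4.207) m/s; the water relative to ground = (0.000, 1.900) m/s.
Velocity relative to ground = (-3.056, 4.207) + (0.000, 1.900) = (-3.056, 6.107) m/s.
Bearing = atan2(-3.06, 6.11) = 333.41° clockwise from north.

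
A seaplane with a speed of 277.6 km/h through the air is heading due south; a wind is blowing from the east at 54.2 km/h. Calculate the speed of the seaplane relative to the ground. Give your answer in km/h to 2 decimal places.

Taking east as x and north as y: velocity relative to the air = (0.000, -277.600) km/h; the air relative to ground = (-54.200, 0.000) km/h.
Velocity relative to ground = (0.000, -277.600) + (-54.200, 0.000) = (-54.200, -277.600) km/h.
Speed = |(-54.200, -277.600)| = 282.842 km/h.

282.84 km/h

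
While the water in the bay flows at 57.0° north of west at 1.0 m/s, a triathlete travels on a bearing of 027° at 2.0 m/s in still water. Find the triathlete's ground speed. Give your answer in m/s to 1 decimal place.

Taking east as x and north as y: velocity relative to the water = (0.908, 1.782) m/s; the water relative to ground = (-0.545, 0.839) m/s.
Velocity relative to ground = (0.908, 1.782) + (-0.545, 0.839) = (0.363, 2.621) m/s.
Speed = |(0.363, 2.621)| = 2.646 m/s.

2.6 m/s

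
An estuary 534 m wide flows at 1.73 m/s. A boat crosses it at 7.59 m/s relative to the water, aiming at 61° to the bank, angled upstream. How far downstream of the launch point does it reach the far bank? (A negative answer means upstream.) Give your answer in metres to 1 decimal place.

-156.8 m

Perpendicular speed = 6.638 m/s; crossing time = 534 / 6.638 = 80.442 s.
Net downstream speed = -1.950 m/s.
Drift = -1.950 × 80.442 = -156.837 m (upstream).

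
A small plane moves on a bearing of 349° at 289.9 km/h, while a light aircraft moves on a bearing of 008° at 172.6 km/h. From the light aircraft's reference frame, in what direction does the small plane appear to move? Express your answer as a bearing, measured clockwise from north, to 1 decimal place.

Taking east as x and north as y: small plane velocity = (-55.316, 284.574) km/h; light aircraft velocity = (24.021, 170.920) km/h.
Velocity of small plane relative to light aircraft = (-55.316, 284.574) − (24.021, 170.920) = (-79.337, 113.653) km/h.
Bearing = atan2(-79.34, 113.65) = 325.08° clockwise from north.

325.1°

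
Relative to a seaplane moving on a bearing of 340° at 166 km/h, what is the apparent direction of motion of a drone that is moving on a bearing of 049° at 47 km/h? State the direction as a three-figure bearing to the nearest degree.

Taking east as x and north as y: drone velocity = (35.471, 30.835) km/h; seaplane velocity = (-56.775, 155.989) km/h.
Velocity of drone relative to seaplane = (35.471, 30.835) − (-56.775, 155.989) = (92.247, -125.154) km/h.
Bearing = atan2(92.25, -125.15) = 143.61° clockwise from north.

144°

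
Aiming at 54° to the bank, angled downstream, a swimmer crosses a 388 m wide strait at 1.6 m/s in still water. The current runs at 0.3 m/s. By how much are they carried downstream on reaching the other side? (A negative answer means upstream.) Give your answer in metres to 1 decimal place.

Perpendicular speed = 1.294 m/s; crossing time = 388 / 1.294 = 299.746 s.
Net downstream speed = 1.240 m/s.
Drift = 1.240 × 299.746 = 371.822 m (downstream).

371.8 m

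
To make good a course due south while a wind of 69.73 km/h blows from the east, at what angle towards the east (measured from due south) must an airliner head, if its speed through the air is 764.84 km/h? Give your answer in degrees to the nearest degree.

5°

The wind pushes perpendicular to the desired track; the heading must have a component into the wind equal to 69.73 km/h: 764.84 sin θ = 69.73.
sin θ = 0.0912, so θ = 5.231°.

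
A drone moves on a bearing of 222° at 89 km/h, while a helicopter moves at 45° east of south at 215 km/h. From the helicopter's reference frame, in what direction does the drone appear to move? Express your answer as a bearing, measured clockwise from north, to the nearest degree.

Taking east as x and north as y: drone velocity = (-59.553, -66.140) km/h; helicopter velocity = (152.028, -152.028) km/h.
Velocity of drone relative to helicopter = (-59.553, -66.140) − (152.028, -152.028) = (-211.581, 85.888) km/h.
Bearing = atan2(-211.58, 85.89) = 292.09° clockwise from north.

292°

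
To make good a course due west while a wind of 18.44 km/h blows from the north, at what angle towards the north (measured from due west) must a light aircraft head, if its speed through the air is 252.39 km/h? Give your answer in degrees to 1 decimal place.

The wind pushes perpendicular to the desired track; the heading must have a component into the wind equal to 18.44 km/h: 252.39 sin θ = 18.44.
sin θ = 0.0731, so θ = 4.190°.

4.2°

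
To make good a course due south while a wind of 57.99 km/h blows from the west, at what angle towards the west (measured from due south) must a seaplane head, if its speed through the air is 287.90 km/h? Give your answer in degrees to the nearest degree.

The wind pushes perpendicular to the desired track; the heading must have a component into the wind equal to 57.99 km/h: 287.90 sin θ = 57.99.
sin θ = 0.2014, so θ = 11.620°.

12°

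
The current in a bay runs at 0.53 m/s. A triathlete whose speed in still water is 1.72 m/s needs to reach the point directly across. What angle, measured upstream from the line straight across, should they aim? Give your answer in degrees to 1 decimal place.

17.9°

To cancel the current, the upstream component of the triathlete's velocity must equal the flow: 1.72 sin θ = 0.53.
sin θ = 0.53 / 1.72 = 0.3081.
θ = arcsin(0.3081) = 17.947°.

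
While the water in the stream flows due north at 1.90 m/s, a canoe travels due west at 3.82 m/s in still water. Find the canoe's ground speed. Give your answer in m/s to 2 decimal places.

4.27 m/s

Taking east as x and north as y: velocity relative to the water = (-3.820, 0.000) m/s; the water relative to ground = (0.000, 1.900) m/s.
Velocity relative to ground = (-3.820, 0.000) + (0.000, 1.900) = (-3.820, 1.900) m/s.
Speed = |(-3.820, 1.900)| = 4.266 m/s.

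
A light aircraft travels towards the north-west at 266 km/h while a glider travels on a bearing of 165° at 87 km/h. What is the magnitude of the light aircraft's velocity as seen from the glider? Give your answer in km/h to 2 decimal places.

344.10 km/h

Taking east as x and north as y: light aircraft velocity = (-188.090, 188.090) km/h; glider velocity = (22.517, -84.036) km/h.
Velocity of light aircraft relative to glider = (-188.090, 188.090) − (22.517, -84.036) = (-210.608, 272.126) km/h.
Magnitude = |(-210.608, 272.126)| = 344.105 km/h.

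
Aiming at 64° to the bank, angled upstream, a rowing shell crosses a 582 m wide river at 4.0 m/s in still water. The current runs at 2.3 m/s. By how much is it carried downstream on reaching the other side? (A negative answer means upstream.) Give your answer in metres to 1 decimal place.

88.5 m

Perpendicular speed = 3.595 m/s; crossing time = 582 / 3.595 = 161.884 s.
Net downstream speed = 0.547 m/s.
Drift = 0.547 × 161.884 = 88.472 m (downstream).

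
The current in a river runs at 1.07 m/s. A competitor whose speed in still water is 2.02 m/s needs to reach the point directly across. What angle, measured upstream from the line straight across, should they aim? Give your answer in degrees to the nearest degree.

To cancel the current, the upstream component of the competitor's velocity must equal the flow: 2.02 sin θ = 1.07.
sin θ = 1.07 / 2.02 = 0.5297.
θ = arcsin(0.5297) = 31.985°.

32°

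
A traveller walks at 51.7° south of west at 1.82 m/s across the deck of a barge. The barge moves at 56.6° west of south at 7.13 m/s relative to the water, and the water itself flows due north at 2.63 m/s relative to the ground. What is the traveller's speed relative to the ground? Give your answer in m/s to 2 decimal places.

7.59 m/s

In east/north components (m/s): traveller relative to barge = (-1.128, -1.428); barge relative to water = (-5.952, -3.925); water relative to ground = (0.000, 2.630).
Sum = (-7.080, -2.723) m/s.
Speed = |(-7.080, -2.723)| = 7.586 m/s.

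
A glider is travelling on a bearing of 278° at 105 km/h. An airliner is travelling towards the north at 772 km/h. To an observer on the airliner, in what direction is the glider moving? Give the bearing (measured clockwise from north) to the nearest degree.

Taking east as x and north as y: glider velocity = (-103.978, 14.613) km/h; airliner velocity = (0.000, 772.000) km/h.
Velocity of glider relative to airliner = (-103.978, 14.613) − (0.000, 772.000) = (-103.978, -757.387) km/h.
Bearing = atan2(-103.98, -757.39) = 187.82° clockwise from north.

188°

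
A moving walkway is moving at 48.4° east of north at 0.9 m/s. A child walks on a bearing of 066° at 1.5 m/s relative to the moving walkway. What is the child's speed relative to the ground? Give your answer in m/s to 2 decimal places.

Taking east as x and north as y: moving walkway velocity = (0.673, 0.598) m/s; child velocity relative to moving walkway = (1.370, 0.610) m/s.
Velocity relative to ground = (0.673, 0.598) + (1.370, 0.610) = (2.043, 1.208) m/s.
Speed = |(2.043, 1.208)| = 2.374 m/s.

2.37 m/s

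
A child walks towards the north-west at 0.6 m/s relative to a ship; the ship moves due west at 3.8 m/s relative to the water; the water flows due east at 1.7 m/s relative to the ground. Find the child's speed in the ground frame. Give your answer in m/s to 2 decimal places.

In east/north components (m/s): child relative to ship = (-0.424, 0.424); ship relative to water = (-3.800, 0.000); water relative to ground = (1.700, 0.000).
Sum = (-2.524, 0.424) m/s.
Speed = |(-2.524, 0.424)| = 2.560 m/s.

2.56 m/s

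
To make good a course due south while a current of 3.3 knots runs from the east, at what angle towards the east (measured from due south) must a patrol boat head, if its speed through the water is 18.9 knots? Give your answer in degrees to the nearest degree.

The current pushes perpendicular to the desired track; the heading must have a component into the current equal to 3.3 knots: 18.9 sin θ = 3.3.
sin θ = 0.1746, so θ = 10.056°.

10°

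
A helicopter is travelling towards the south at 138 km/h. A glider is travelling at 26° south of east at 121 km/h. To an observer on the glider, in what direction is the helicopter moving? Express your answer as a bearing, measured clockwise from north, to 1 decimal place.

Taking east as x and north as y: helicopter velocity = (0.000, -138.000) km/h; glider velocity = (108.754, -53.043) km/h.
Velocity of helicopter relative to glider = (0.000, -138.000) − (108.754, -53.043) = (-108.754, -84.957) km/h.
Bearing = atan2(-108.75, -84.96) = 232.00° clockwise from north.

232.0°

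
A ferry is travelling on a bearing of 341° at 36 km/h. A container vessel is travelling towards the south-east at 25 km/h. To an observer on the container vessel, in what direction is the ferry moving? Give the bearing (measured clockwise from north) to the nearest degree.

Taking east as x and north as y: ferry velocity = (-11.720, 34.039) km/h; container vessel velocity = (17.678, -17.678) km/h.
Velocity of ferry relative to container vessel = (-11.720, 34.039) − (17.678, -17.678) = (-29.398, 51.716) km/h.
Bearing = atan2(-29.40, 51.72) = 330.38° clockwise from north.

330°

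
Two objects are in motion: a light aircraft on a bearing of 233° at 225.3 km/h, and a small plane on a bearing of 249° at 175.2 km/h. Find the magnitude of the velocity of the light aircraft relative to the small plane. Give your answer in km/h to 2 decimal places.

74.62 km/h

Taking east as x and north as y: light aircraft velocity = (-179.933, -135.589) km/h; small plane velocity = (-163.563, -62.786) km/h.
Velocity of light aircraft relative to small plane = (-179.933, -135.589) − (-163.563, -62.786) = (-16.369, -72.803) km/h.
Magnitude = |(-16.369, -72.803)| = 74.620 km/h.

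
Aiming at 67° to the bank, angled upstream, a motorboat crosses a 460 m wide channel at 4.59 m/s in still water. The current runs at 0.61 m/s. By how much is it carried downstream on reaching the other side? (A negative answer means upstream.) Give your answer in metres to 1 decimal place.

Perpendicular speed = 4.225 m/s; crossing time = 460 / 4.225 = 108.873 s.
Net downstream speed = -1.183 m/s.
Drift = -1.183 × 108.873 = -128.846 m (upstream).

-128.8 m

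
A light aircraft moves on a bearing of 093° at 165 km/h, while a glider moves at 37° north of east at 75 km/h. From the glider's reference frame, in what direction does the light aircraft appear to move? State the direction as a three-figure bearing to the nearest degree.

117°

Taking east as x and north as y: light aircraft velocity = (164.774, -8.635) km/h; glider velocity = (59.898, 45.136) km/h.
Velocity of light aircraft relative to glider = (164.774, -8.635) − (59.898, 45.136) = (104.876, -53.772) km/h.
Bearing = atan2(104.88, -53.77) = 117.14° clockwise from north.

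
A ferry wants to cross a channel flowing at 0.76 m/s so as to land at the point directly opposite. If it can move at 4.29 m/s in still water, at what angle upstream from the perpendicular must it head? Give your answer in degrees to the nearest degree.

10°

To cancel the current, the upstream component of the ferry's velocity must equal the flow: 4.29 sin θ = 0.76.
sin θ = 0.76 / 4.29 = 0.1772.
θ = arcsin(0.1772) = 10.204°.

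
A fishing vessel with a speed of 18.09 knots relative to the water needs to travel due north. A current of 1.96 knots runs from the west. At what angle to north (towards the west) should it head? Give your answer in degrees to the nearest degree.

6°

The current pushes perpendicular to the desired track; the heading must have a component into the current equal to 1.96 knots: 18.09 sin θ = 1.96.
sin θ = 0.1083, so θ = 6.220°.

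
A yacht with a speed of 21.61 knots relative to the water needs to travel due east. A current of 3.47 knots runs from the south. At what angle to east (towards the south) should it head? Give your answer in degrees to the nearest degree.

9°

The current pushes perpendicular to the desired track; the heading must have a component into the current equal to 3.47 knots: 21.61 sin θ = 3.47.
sin θ = 0.1606, so θ = 9.240°.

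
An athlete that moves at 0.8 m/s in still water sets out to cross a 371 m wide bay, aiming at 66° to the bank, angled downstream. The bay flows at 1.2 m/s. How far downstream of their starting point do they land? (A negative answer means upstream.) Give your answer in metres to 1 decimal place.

Perpendicular speed = 0.731 m/s; crossing time = 371 / 0.731 = 507.638 s.
Net downstream speed = 1.525 m/s.
Drift = 1.525 × 507.638 = 774.345 m (downstream).

774.3 m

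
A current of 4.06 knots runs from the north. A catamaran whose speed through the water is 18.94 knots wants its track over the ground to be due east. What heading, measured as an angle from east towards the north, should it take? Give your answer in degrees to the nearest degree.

12°

The current pushes perpendicular to the desired track; the heading must have a component into the current equal to 4.06 knots: 18.94 sin θ = 4.06.
sin θ = 0.2144, so θ = 12.378°.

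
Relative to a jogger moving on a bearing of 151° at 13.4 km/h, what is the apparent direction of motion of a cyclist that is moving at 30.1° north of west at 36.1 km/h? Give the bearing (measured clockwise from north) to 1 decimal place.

308.3°

Taking east as x and north as y: cyclist velocity = (-31.232, 18.105) km/h; jogger velocity = (6.496, -11.720) km/h.
Velocity of cyclist relative to jogger = (-31.232, 18.105) − (6.496, -11.720) = (-37.728, 29.824) km/h.
Bearing = atan2(-37.73, 29.82) = 308.33° clockwise from north.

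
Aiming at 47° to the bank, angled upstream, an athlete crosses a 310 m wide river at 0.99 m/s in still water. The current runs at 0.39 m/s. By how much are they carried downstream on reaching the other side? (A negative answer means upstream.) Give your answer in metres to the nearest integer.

Perpendicular speed = 0.724 m/s; crossing time = 310 / 0.724 = 428.153 s.
Net downstream speed = -0.285 m/s.
Drift = -0.285 × 428.153 = -122.100 m (upstream).

-122 m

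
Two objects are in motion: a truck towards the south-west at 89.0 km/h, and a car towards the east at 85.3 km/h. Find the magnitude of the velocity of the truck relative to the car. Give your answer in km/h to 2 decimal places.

Taking east as x and north as y: truck velocity = (-62.933, -62.933) km/h; car velocity = (85.300, 0.000) km/h.
Velocity of truck relative to car = (-62.933, -62.933) − (85.300, 0.000) = (-148.233, -62.933) km/h.
Magnitude = |(-148.233, -62.933)| = 161.038 km/h.

161.04 km/h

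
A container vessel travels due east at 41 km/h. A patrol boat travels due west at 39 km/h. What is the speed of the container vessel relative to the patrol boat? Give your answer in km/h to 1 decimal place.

80.0 km/h

Taking east as x and north as y: container vessel velocity = (41.000, 0.000) km/h; patrol boat velocity = (-39.000, 0.000) km/h.
Velocity of container vessel relative to patrol boat = (41.000, 0.000) − (-39.000, 0.000) = (80.000, 0.000) km/h.
Magnitude = |(80.000, 0.000)| = 80.000 km/h.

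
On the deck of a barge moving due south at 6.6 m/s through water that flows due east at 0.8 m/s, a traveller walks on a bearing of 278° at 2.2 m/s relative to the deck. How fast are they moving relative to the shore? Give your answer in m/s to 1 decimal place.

In east/north components (m/s): traveller relative to barge = (-2.179, 0.306); barge relative to water = (0.000, -6.600); water relative to ground = (0.800, 0.000).
Sum = (-1.379, -6.294) m/s.
Speed = |(-1.379, -6.294)| = 6.443 m/s.

6.4 m/s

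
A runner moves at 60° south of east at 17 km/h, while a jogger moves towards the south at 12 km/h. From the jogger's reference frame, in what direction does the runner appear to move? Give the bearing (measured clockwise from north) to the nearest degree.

Taking east as x and north as y: runner velocity = (8.500, -14.722) km/h; jogger velocity = (0.000, -12.000) km/h.
Velocity of runner relative to jogger = (8.500, -14.722) − (0.000, -12.000) = (8.500, -2.722) km/h.
Bearing = atan2(8.50, -2.72) = 107.76° clockwise from north.

108°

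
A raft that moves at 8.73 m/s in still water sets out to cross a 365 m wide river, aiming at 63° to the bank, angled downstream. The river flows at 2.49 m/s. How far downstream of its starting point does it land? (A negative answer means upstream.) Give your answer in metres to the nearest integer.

303 m

Perpendicular speed = 7.778 m/s; crossing time = 365 / 7.778 = 46.924 s.
Net downstream speed = 6.453 m/s.
Drift = 6.453 × 46.924 = 302.818 m (downstream).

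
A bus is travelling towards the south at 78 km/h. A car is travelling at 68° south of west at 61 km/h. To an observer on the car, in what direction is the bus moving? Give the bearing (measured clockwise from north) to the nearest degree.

133°

Taking east as x and north as y: bus velocity = (0.000, -78.000) km/h; car velocity = (-22.851, -56.558) km/h.
Velocity of bus relative to car = (0.000, -78.000) − (-22.851, -56.558) = (22.851, -21.442) km/h.
Bearing = atan2(22.85, -21.44) = 133.18° clockwise from north.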